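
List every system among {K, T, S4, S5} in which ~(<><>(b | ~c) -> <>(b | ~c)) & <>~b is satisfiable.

K, T

S4-tableau for the formula:
1. ~(<><>(b | ~c) -> <>(b | ~c)) & <>~b, 0
2. ~(<><>(b | ~c) -> <>(b | ~c)), 0   [&-rule on 1]
3. <>~b, 0   [&-rule on 1]
4. <><>(b | ~c), 0   [~->-rule on 2]
5. ~<>(b | ~c), 0   [~->-rule on 2]
6. ~(b | ~c), 0   [~<>-rule on 5 via 0R0]
7. ~b, 0   [~|-rule on 6]
8. c, 0   [~|-rule on 6]
9. ~b, 1   [<>-rule on 3: fresh world 1, 0R1]
10. ~(b | ~c), 1   [~<>-rule on 5 via 0R1]
11. c, 1   [~|-rule on 10]
12. <>(b | ~c), 2   [<>-rule on 4: fresh world 2, 0R2]
13. ~(b | ~c), 2   [~<>-rule on 5 via 0R2]
14. ~b, 2   [~|-rule on 13]
15. c, 2   [~|-rule on 13]
16. b | ~c, 3   [<>-rule on 12: fresh world 3, 2R3]
17. ~(b | ~c), 3   [~<>-rule on 5 via 0R3]
18. ~b, 3   [~|-rule on 17]
19. c, 3   [~|-rule on 17]
20. ~c, 3   [|-rule on 16 (branches; this branch)]
Accessibility: 0R0, 0R1, 0R2, 0R3, 1R1, 2R2, 2R3, 3R3
Branch closes: c and ~c both at 3.
Every branch closes (one shown): unsatisfiable in S4, hence also in S5 (every S5-frame is an S4-frame).
T-tableau for the formula:
1. ~(<><>(b | ~c) -> <>(b | ~c)) & <>~b, 0
2. ~(<><>(b | ~c) -> <>(b | ~c)), 0   [&-rule on 1]
3. <>~b, 0   [&-rule on 1]
4. <><>(b | ~c), 0   [~->-rule on 2]
5. ~<>(b | ~c), 0   [~->-rule on 2]
6. ~(b | ~c), 0   [~<>-rule on 5 via 0R0]
7. ~b, 0   [~|-rule on 6]
8. c, 0   [~|-rule on 6]
9. ~b, 1   [<>-rule on 3: fresh world 1, 0R1]
10. ~(b | ~c), 1   [~<>-rule on 5 via 0R1]
11. c, 1   [~|-rule on 10]
12. <>(b | ~c), 2   [<>-rule on 4: fresh world 2, 0R2]
13. ~(b | ~c), 2   [~<>-rule on 5 via 0R2]
14. ~b, 2   [~|-rule on 13]
15. c, 2   [~|-rule on 13]
16. b | ~c, 3   [<>-rule on 12: fresh world 3, 2R3]
17. ~c, 3   [|-rule on 16 (branches; this branch)]
Accessibility: 0R0, 0R1, 0R2, 1R1, 2R2, 2R3, 3R3
Complete open branch: satisfiable in T, hence also in K (this T-model is also a K-model).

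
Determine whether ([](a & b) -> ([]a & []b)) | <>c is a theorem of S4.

Tableau for the negation ~(([](a & b) -> ([]a & []b)) | <>c):
1. ~(([](a & b) -> ([]a & []b)) | <>c), u
2. ~([](a & b) -> ([]a & []b)), u
3. ~<>c, u
4. [](a & b), u
5. ~([]a & []b), u
6. ~c, u
7. a & b, u
8. a, u
9. b, u
10. ~[]b, u
11. ~b, v
12. ~c, v
13. a & b, v
14. a, v
15. b, v
Accessibility: uRu, uRv, vRv
Branch closes: b and ~b both at v.
Every branch of the negation's tableau closes; the branch above is one of them.

Valid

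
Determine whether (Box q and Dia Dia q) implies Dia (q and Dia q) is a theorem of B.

Valid

Tableau for the negation not ((Box q and Dia Dia q) implies Dia (q and Dia q)):
1. not ((Box q and Dia Dia q) implies Dia (q and Dia q)), 0
2. Box q and Dia Dia q, 0   [neg-implies-rule on 1]
3. not Dia (q and Dia q), 0   [neg-implies-rule on 1]
4. Box q, 0   [and-rule on 2]
5. Dia Dia q, 0   [and-rule on 2]
6. not (q and Dia q), 0   [neg-Dia-rule on 3 via 0R0]
7. q, 0   [Box-rule on 4 via 0R0]
8. not Dia q, 0   [neg-and-rule on 6 (branches; this branch)]
9. not q, 0   [neg-Dia-rule on 8 via 0R0]
Accessibility: 0R0
Branch closes: q and not q both at 0.
All branches of the negation close; one closing branch shown above.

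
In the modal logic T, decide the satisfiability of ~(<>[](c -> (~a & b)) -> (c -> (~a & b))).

Satisfiable (open branch found)

1. ~(<>[](c -> (~a & b)) -> (c -> (~a & b))), 0
2. <>[](c -> (~a & b)), 0
3. ~(c -> (~a & b)), 0
4. c, 0
5. ~(~a & b), 0
6. ~b, 0
7. [](c -> (~a & b)), 1
8. c -> (~a & b), 1
9. ~a & b, 1
10. ~a, 1
11. b, 1
Accessibility: 0R0, 0R1, 1R1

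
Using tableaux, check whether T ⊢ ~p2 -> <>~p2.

Tableau for the negation ~(~p2 -> <>~p2):
1. ~(~p2 -> <>~p2), u
2. ~p2, u   [~->-rule on 1]
3. ~<>~p2, u   [~->-rule on 1]
4. p2, u   [~<>-rule on 3 via uRu]
Accessibility: uRu
Branch closes: p2 and ~p2 both at u.
All branches of the negation close; one closing branch shown above.

Valid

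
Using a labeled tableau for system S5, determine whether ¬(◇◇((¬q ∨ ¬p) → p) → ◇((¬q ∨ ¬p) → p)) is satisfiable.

1. ¬(◇◇((¬q ∨ ¬p) → p) → ◇((¬q ∨ ¬p) → p)), w0
2. ◇◇((¬q ∨ ¬p) → p), w0   [¬→-rule on 1]
3. ¬◇((¬q ∨ ¬p) → p), w0   [¬→-rule on 1]
4. ¬((¬q ∨ ¬p) → p), w0   [¬◇-rule on 3 via w0Rw0]
5. ¬q ∨ ¬p, w0   [¬→-rule on 4]
6. ¬p, w0   [¬→-rule on 4]
7. ◇((¬q ∨ ¬p) → p), w1   [◇-rule on 2: fresh world w1, w0Rw1]
8. ¬((¬q ∨ ¬p) → p), w1   [¬◇-rule on 3 via w0Rw1]
9. ¬q ∨ ¬p, w1   [¬→-rule on 8]
10. ¬p, w1   [¬→-rule on 8]
11. (¬q ∨ ¬p) → p, w2   [◇-rule on 7: fresh world w2, w1Rw2]
12. ¬((¬q ∨ ¬p) → p), w2   [¬◇-rule on 3 via w0Rw2]
13. ¬q ∨ ¬p, w2   [¬→-rule on 12]
14. ¬p, w2   [¬→-rule on 12]
15. ¬(¬q ∨ ¬p), w2   [→-rule on 11 (branches; this branch)]
16. q, w2   [¬∨-rule on 15]
17. p, w2   [¬∨-rule on 15]
Accessibility: w0Rw0, w0Rw1, w0Rw2, w1Rw0, w1Rw1, w1Rw2, w2Rw0, w2Rw1, w2Rw2
Branch closes: p and ¬p both at w2.
Every branch closes; the branch above is one of them.

Unsatisfiable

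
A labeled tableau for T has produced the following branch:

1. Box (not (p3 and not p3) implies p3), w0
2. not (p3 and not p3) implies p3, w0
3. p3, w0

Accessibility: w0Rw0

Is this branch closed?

There is no literal clash: for every atom and world, at most one sign appears.

No, open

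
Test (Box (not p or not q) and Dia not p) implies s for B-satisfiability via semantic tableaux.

Satisfiable (open branch found)

1. (Box (not p or not q) and Dia not p) implies s, w0
2. s, w0
Accessibility: w0Rw0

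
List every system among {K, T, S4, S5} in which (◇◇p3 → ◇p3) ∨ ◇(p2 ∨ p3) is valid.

S4, S5

T-tableau for the negation ¬((◇◇p3 → ◇p3) ∨ ◇(p2 ∨ p3)):
1. ¬((◇◇p3 → ◇p3) ∨ ◇(p2 ∨ p3)), 0
2. ¬(◇◇p3 → ◇p3), 0
3. ¬◇(p2 ∨ p3), 0
4. ◇◇p3, 0
5. ¬◇p3, 0
6. ¬(p2 ∨ p3), 0
7. ¬p2, 0
8. ¬p3, 0
9. ◇p3, 1
10. ¬(p2 ∨ p3), 1
11. ¬p2, 1
12. ¬p3, 1
13. p3, 2
Accessibility: 0R0, 0R1, 1R1, 1R2, 2R2
Complete open branch: countermodel on a T-frame, so not valid in T, nor in K (the same frame is also a K-frame).
S4-tableau for the negation ¬((◇◇p3 → ◇p3) ∨ ◇(p2 ∨ p3)):
1. ¬((◇◇p3 → ◇p3) ∨ ◇(p2 ∨ p3)), 0
2. ¬(◇◇p3 → ◇p3), 0
3. ¬◇(p2 ∨ p3), 0
4. ◇◇p3, 0
5. ¬◇p3, 0
6. ¬(p2 ∨ p3), 0
7. ¬p2, 0
8. ¬p3, 0
9. ◇p3, 1
10. ¬(p2 ∨ p3), 1
11. ¬p2, 1
12. ¬p3, 1
13. p3, 2
14. ¬(p2 ∨ p3), 2
15. ¬p2, 2
16. ¬p3, 2
Accessibility: 0R0, 0R1, 0R2, 1R1, 1R2, 2R2
Branch closes: p3 and ¬p3 both at 2.
Every branch closes (one shown): valid in S4, hence also in S5 (every theorem of S4 is a theorem of S5).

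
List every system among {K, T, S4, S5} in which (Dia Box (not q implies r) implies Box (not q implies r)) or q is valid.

S5-tableau for the negation not ((Dia Box (not q implies r) implies Box (not q implies r)) or q):
1. not ((Dia Box (not q implies r) implies Box (not q implies r)) or q), w0
2. not (Dia Box (not q implies r) implies Box (not q implies r)), w0
3. not q, w0
4. Dia Box (not q implies r), w0
5. not Box (not q implies r), w0
6. Box (not q implies r), w1
7. not q implies r, w0
8. not q implies r, w1
9. r, w0
10. r, w1
11. not (not q implies r), w2
12. not q, w2
13. not r, w2
14. not q implies r, w2
15. r, w2
Accessibility: w0Rw0, w0Rw1, w0Rw2, w1Rw0, w1Rw1, w1Rw2, w2Rw0, w2Rw1, w2Rw2
Branch closes: r and not r both at w2.
Every branch closes (one shown): valid in S5.
S4-tableau for the negation not ((Dia Box (not q implies r) implies Box (not q implies r)) or q):
1. not ((Dia Box (not q implies r) implies Box (not q implies r)) or q), w0
2. not (Dia Box (not q implies r) implies Box (not q implies r)), w0
3. not q, w0
4. Dia Box (not q implies r), w0
5. not Box (not q implies r), w0
6. Box (not q implies r), w1
7. not q implies r, w1
8. r, w1
9. not (not q implies r), w2
10. not q, w2
11. not r, w2
Accessibility: w0Rw0, w0Rw1, w0Rw2, w1Rw1, w2Rw2
Complete open branch: countermodel on an S4-frame, so not valid in S4, nor in K, T (the same frame is also a K-frame and a T-frame).

S5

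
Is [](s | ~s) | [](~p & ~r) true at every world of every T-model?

Tableau for the negation ~([](s | ~s) | [](~p & ~r)):
1. ~([](s | ~s) | [](~p & ~r)), 0
2. ~[](s | ~s), 0   [~|-rule on 1]
3. ~[](~p & ~r), 0   [~|-rule on 1]
4. ~(s | ~s), 1   [~[]-rule on 2: fresh world 1, 0R1]
5. ~s, 1   [~|-rule on 4]
6. s, 1   [~|-rule on 4]
Accessibility: 0R0, 0R1, 1R1
Branch closes: s and ~s both at 1.
Every branch of the negation's tableau closes; the branch above is one of them.

Valid in T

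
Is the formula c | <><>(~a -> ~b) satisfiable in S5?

Satisfiable (open branch found)

1. c | <><>(~a -> ~b), 0
2. <><>(~a -> ~b), 0
3. <>(~a -> ~b), 1
4. ~a -> ~b, 2
5. ~b, 2
Accessibility: 0R0, 0R1, 0R2, 1R0, 1R1, 1R2, 2R0, 2R1, 2R2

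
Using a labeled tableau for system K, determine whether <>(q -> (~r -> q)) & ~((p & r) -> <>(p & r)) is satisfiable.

Satisfiable

1. <>(q -> (~r -> q)) & ~((p & r) -> <>(p & r)), 0
2. <>(q -> (~r -> q)), 0   [&-rule on 1]
3. ~((p & r) -> <>(p & r)), 0   [&-rule on 1]
4. p & r, 0   [~->-rule on 3]
5. ~<>(p & r), 0   [~->-rule on 3]
6. p, 0   [&-rule on 4]
7. r, 0   [&-rule on 4]
8. q -> (~r -> q), 1   [<>-rule on 2: fresh world 1, 0R1]
9. ~(p & r), 1   [~<>-rule on 5 via 0R1]
10. ~r -> q, 1   [->-rule on 8 (branches; this branch)]
11. ~r, 1   [~&-rule on 9 (branches; this branch)]
12. q, 1   [->-rule on 10 (branches; this branch)]
Accessibility: 0R1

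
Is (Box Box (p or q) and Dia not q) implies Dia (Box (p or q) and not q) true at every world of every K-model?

Valid in K

Tableau for the negation not ((Box Box (p or q) and Dia not q) implies Dia (Box (p or q) and not q)):
1. not ((Box Box (p or q) and Dia not q) implies Dia (Box (p or q) and not q)), 0
2. Box Box (p or q) and Dia not q, 0
3. not Dia (Box (p or q) and not q), 0
4. Box Box (p or q), 0
5. Dia not q, 0
6. not q, 1
7. not (Box (p or q) and not q), 1
8. Box (p or q), 1
9. not Box (p or q), 1
10. not (p or q), 2
11. not p, 2
12. not q, 2
13. p or q, 2
14. q, 2
Accessibility: 0R1, 1R2
Branch closes: q and not q both at 2.
Every branch of the negation's tableau closes; the branch above is one of them.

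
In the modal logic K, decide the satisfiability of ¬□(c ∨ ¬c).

1. ¬□(c ∨ ¬c), w0
2. ¬(c ∨ ¬c), w1
3. ¬c, w1
4. c, w1
Accessibility: w0Rw1
Branch closes: c and ¬c both at w1.
(One branch shown.) All branches close.

Unsatisfiable (every branch closes)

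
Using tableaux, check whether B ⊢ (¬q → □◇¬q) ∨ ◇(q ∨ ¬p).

Tableau for the negation ¬((¬q → □◇¬q) ∨ ◇(q ∨ ¬p)):
1. ¬((¬q → □◇¬q) ∨ ◇(q ∨ ¬p)), 0
2. ¬(¬q → □◇¬q), 0
3. ¬◇(q ∨ ¬p), 0
4. ¬q, 0
5. ¬□◇¬q, 0
6. ¬(q ∨ ¬p), 0
7. p, 0
8. ¬◇¬q, 1
9. ¬(q ∨ ¬p), 1
10. ¬q, 1
11. p, 1
12. q, 0
Accessibility: 0R0, 0R1, 1R0, 1R1
Branch closes: q and ¬q both at 0.
All branches of the negation close; one closing branch shown above.

Valid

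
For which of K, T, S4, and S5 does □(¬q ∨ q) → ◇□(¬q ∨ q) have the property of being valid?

K-tableau for the negation ¬(□(¬q ∨ q) → ◇□(¬q ∨ q)):
1. ¬(□(¬q ∨ q) → ◇□(¬q ∨ q)), w0
2. □(¬q ∨ q), w0   [¬→-rule on 1]
3. ¬◇□(¬q ∨ q), w0   [¬→-rule on 1]
Complete open branch: countermodel on a K-frame, so not valid in K.
T-tableau for the negation ¬(□(¬q ∨ q) → ◇□(¬q ∨ q)):
1. ¬(□(¬q ∨ q) → ◇□(¬q ∨ q)), w0
2. □(¬q ∨ q), w0   [¬→-rule on 1]
3. ¬◇□(¬q ∨ q), w0   [¬→-rule on 1]
4. ¬q ∨ q, w0   [□-rule on 2 via w0Rw0]
5. ¬□(¬q ∨ q), w0   [¬◇-rule on 3 via w0Rw0]
6. q, w0   [∨-rule on 4 (branches; this branch)]
7. ¬(¬q ∨ q), w1   [¬□-rule on 5: fresh world w1, w0Rw1]
8. q, w1   [¬∨-rule on 7]
9. ¬q, w1   [¬∨-rule on 7]
Accessibility: w0Rw0, w0Rw1, w1Rw1
Branch closes: q and ¬q both at w1.
Every branch closes (one shown): valid in T, hence also in S4, S5 (every theorem of T is a theorem of S4 and S5).

T, S4, S5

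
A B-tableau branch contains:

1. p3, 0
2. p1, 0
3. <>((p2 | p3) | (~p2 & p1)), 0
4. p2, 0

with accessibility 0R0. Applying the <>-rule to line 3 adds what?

a fresh world 1 with 0R1, and (p2 | p3) | (~p2 & p1) at 1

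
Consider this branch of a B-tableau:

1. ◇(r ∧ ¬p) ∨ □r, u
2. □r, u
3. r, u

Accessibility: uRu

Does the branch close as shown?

No, open

There is no literal clash: for every atom and world, at most one sign appears.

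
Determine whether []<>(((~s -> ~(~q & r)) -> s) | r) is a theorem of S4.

No, not valid

Tableau for the negation ~[]<>(((~s -> ~(~q & r)) -> s) | r):
1. ~[]<>(((~s -> ~(~q & r)) -> s) | r), w0
2. ~<>(((~s -> ~(~q & r)) -> s) | r), w1   [~[]-rule on 1: fresh world w1, w0Rw1]
3. ~(((~s -> ~(~q & r)) -> s) | r), w1   [~<>-rule on 2 via w1Rw1]
4. ~((~s -> ~(~q & r)) -> s), w1   [~|-rule on 3]
5. ~r, w1   [~|-rule on 3]
6. ~s -> ~(~q & r), w1   [~->-rule on 4]
7. ~s, w1   [~->-rule on 4]
8. ~(~q & r), w1   [->-rule on 6 (branches; this branch)]
Accessibility: w0Rw0, w0Rw1, w1Rw1
The negation has an open branch (countermodel exists).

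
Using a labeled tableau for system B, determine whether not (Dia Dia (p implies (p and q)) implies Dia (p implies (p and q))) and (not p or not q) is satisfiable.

Satisfiable (open branch found)

1. not (Dia Dia (p implies (p and q)) implies Dia (p implies (p and q))) and (not p or not q), 0
2. not (Dia Dia (p implies (p and q)) implies Dia (p implies (p and q))), 0   [and-rule on 1]
3. not p or not q, 0   [and-rule on 1]
4. Dia Dia (p implies (p and q)), 0   [neg-implies-rule on 2]
5. not Dia (p implies (p and q)), 0   [neg-implies-rule on 2]
6. not (p implies (p and q)), 0   [neg-Dia-rule on 5 via 0R0]
7. p, 0   [neg-implies-rule on 6]
8. not (p and q), 0   [neg-implies-rule on 6]
9. not q, 0   [or-rule on 3 (branches; this branch)]
10. Dia (p implies (p and q)), 1   [Dia-rule on 4: fresh world 1, 0R1]
11. not (p implies (p and q)), 1   [neg-Dia-rule on 5 via 0R1]
12. p, 1   [neg-implies-rule on 11]
13. not (p and q), 1   [neg-implies-rule on 11]
14. not q, 1   [neg-and-rule on 13 (branches; this branch)]
15. p implies (p and q), 2   [Dia-rule on 10: fresh world 2, 1R2]
16. p and q, 2   [implies-rule on 15 (branches; this branch)]
17. p, 2   [and-rule on 16]
18. q, 2   [and-rule on 16]
Accessibility: 0R0, 0R1, 1R0, 1R1, 1R2, 2R1, 2R2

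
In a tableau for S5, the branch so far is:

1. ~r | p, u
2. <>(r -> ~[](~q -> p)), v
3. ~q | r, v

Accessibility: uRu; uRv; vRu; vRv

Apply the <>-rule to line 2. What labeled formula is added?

a fresh world w with vRw, and r -> ~[](~q -> p) at w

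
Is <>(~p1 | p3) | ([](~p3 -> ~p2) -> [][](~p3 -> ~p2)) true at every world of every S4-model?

Tableau for the negation ~(<>(~p1 | p3) | ([](~p3 -> ~p2) -> [][](~p3 -> ~p2))):
1. ~(<>(~p1 | p3) | ([](~p3 -> ~p2) -> [][](~p3 -> ~p2))), u
2. ~<>(~p1 | p3), u
3. ~([](~p3 -> ~p2) -> [][](~p3 -> ~p2)), u
4. [](~p3 -> ~p2), u
5. ~[][](~p3 -> ~p2), u
6. ~(~p1 | p3), u
7. p1, u
8. ~p3, u
9. ~p3 -> ~p2, u
10. ~p2, u
11. ~[](~p3 -> ~p2), v
12. ~(~p1 | p3), v
13. p1, v
14. ~p3, v
15. ~p3 -> ~p2, v
16. ~p2, v
17. ~(~p3 -> ~p2), w
18. ~p3, w
19. p2, w
20. ~(~p1 | p3), w
21. p1, w
22. ~p3 -> ~p2, w
23. ~p2, w
Accessibility: uRu, uRv, uRw, vRv, vRw, wRw
Branch closes: p2 and ~p2 both at w.
Every branch of the negation's tableau closes; the branch above is one of them.

Valid in S4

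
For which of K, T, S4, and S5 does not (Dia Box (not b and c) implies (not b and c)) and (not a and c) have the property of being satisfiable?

K, T, S4

S5-tableau for the formula:
1. not (Dia Box (not b and c) implies (not b and c)) and (not a and c), w0
2. not (Dia Box (not b and c) implies (not b and c)), w0   [and-rule on 1]
3. not a and c, w0   [and-rule on 1]
4. Dia Box (not b and c), w0   [neg-implies-rule on 2]
5. not (not b and c), w0   [neg-implies-rule on 2]
6. not a, w0   [and-rule on 3]
7. c, w0   [and-rule on 3]
8. b, w0   [neg-and-rule on 5 (branches; this branch)]
9. Box (not b and c), w1   [Dia-rule on 4: fresh world w1, w0Rw1]
10. not b and c, w0   [Box-rule on 9 via w1Rw0]
11. not b, w0   [and-rule on 10]
Accessibility: w0Rw0, w0Rw1, w1Rw0, w1Rw1
Branch closes: b and not b both at w0.
Every branch closes (one shown): unsatisfiable in S5.
S4-tableau for the formula:
1. not (Dia Box (not b and c) implies (not b and c)) and (not a and c), w0
2. not (Dia Box (not b and c) implies (not b and c)), w0   [and-rule on 1]
3. not a and c, w0   [and-rule on 1]
4. Dia Box (not b and c), w0   [neg-implies-rule on 2]
5. not (not b and c), w0   [neg-implies-rule on 2]
6. not a, w0   [and-rule on 3]
7. c, w0   [and-rule on 3]
8. b, w0   [neg-and-rule on 5 (branches; this branch)]
9. Box (not b and c), w1   [Dia-rule on 4: fresh world w1, w0Rw1]
10. not b and c, w1   [Box-rule on 9 via w1Rw1]
11. not b, w1   [and-rule on 10]
12. c, w1   [and-rule on 10]
Accessibility: w0Rw0, w0Rw1, w1Rw1
Complete open branch: satisfiable in S4, hence also in K, T (this S4-model is also a K-model and a T-model).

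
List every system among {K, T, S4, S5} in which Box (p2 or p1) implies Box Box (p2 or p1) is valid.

S4, S5

S4-tableau for the negation not (Box (p2 or p1) implies Box Box (p2 or p1)):
1. not (Box (p2 or p1) implies Box Box (p2 or p1)), 0
2. Box (p2 or p1), 0
3. not Box Box (p2 or p1), 0
4. p2 or p1, 0
5. p1, 0
6. not Box (p2 or p1), 1
7. p2 or p1, 1
8. p1, 1
9. not (p2 or p1), 2
10. not p2, 2
11. not p1, 2
12. p2 or p1, 2
13. p1, 2
Accessibility: 0R0, 0R1, 0R2, 1R1, 1R2, 2R2
Branch closes: p1 and not p1 both at 2.
Every branch closes (one shown): valid in S4, hence also in S5 (every theorem of S4 is a theorem of S5).
T-tableau for the negation not (Box (p2 or p1) implies Box Box (p2 or p1)):
1. not (Box (p2 or p1) implies Box Box (p2 or p1)), 0
2. Box (p2 or p1), 0
3. not Box Box (p2 or p1), 0
4. p2 or p1, 0
5. p1, 0
6. not Box (p2 or p1), 1
7. p2 or p1, 1
8. p1, 1
9. not (p2 or p1), 2
10. not p2, 2
11. not p1, 2
Accessibility: 0R0, 0R1, 1R1, 1R2, 2R2
Complete open branch: countermodel on a T-frame, so not valid in T, nor in K (the same frame is also a K-frame).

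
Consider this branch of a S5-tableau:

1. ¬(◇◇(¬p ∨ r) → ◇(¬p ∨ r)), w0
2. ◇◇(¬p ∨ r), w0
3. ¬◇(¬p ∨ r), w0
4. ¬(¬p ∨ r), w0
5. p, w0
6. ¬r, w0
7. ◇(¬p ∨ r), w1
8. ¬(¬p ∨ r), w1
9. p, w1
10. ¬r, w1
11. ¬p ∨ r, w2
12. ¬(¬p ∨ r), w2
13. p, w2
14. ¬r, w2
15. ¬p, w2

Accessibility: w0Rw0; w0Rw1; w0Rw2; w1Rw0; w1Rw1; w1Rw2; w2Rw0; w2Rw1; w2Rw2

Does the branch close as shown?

Yes, closed

Both p and ¬p appear at w2.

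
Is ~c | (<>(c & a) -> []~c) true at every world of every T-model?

Tableau for the negation ~(~c | (<>(c & a) -> []~c)):
1. ~(~c | (<>(c & a) -> []~c)), 0
2. c, 0
3. ~(<>(c & a) -> []~c), 0
4. <>(c & a), 0
5. ~[]~c, 0
6. c & a, 1
7. c, 1
8. a, 1
9. c, 2
Accessibility: 0R0, 0R1, 0R2, 1R1, 2R2
The negation has an open branch (countermodel exists).

Not valid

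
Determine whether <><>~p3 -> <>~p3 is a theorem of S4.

Valid in S4

Tableau for the negation ~(<><>~p3 -> <>~p3):
1. ~(<><>~p3 -> <>~p3), w0
2. <><>~p3, w0
3. ~<>~p3, w0
4. p3, w0
5. <>~p3, w1
6. p3, w1
7. ~p3, w2
8. p3, w2
Accessibility: w0Rw0, w0Rw1, w0Rw2, w1Rw1, w1Rw2, w2Rw2
Branch closes: p3 and ~p3 both at w2.
Every branch of the negation's tableau closes; the branch above is one of them.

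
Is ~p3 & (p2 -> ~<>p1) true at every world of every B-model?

Not valid

Tableau for the negation ~(~p3 & (p2 -> ~<>p1)):
1. ~(~p3 & (p2 -> ~<>p1)), 0
2. ~(p2 -> ~<>p1), 0
3. p2, 0
4. <>p1, 0
5. p1, 1
Accessibility: 0R0, 0R1, 1R0, 1R1
The negation has an open branch (countermodel exists).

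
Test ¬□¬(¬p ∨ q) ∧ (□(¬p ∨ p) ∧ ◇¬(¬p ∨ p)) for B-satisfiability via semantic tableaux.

No, unsatisfiable

1. ¬□¬(¬p ∨ q) ∧ (□(¬p ∨ p) ∧ ◇¬(¬p ∨ p)), 0
2. ¬□¬(¬p ∨ q), 0   [∧-rule on 1]
3. □(¬p ∨ p) ∧ ◇¬(¬p ∨ p), 0   [∧-rule on 1]
4. □(¬p ∨ p), 0   [∧-rule on 3]
5. ◇¬(¬p ∨ p), 0   [∧-rule on 3]
6. ¬p ∨ p, 0   [□-rule on 4 via 0R0]
7. p, 0   [∨-rule on 6 (branches; this branch)]
8. ¬p ∨ q, 1   [¬□-rule on 2: fresh world 1, 0R1]
9. ¬p ∨ p, 1   [□-rule on 4 via 0R1]
10. q, 1   [∨-rule on 8 (branches; this branch)]
11. p, 1   [∨-rule on 9 (branches; this branch)]
12. ¬(¬p ∨ p), 2   [◇-rule on 5: fresh world 2, 0R2]
13. p, 2   [¬∨-rule on 12]
14. ¬p, 2   [¬∨-rule on 12]
Accessibility: 0R0, 0R1, 0R2, 1R0, 1R1, 2R0, 2R2
Branch closes: p and ¬p both at 2.
All branches of the tableau close; one closing branch shown above.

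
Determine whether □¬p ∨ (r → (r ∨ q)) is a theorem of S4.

Valid

Tableau for the negation ¬(□¬p ∨ (r → (r ∨ q))):
1. ¬(□¬p ∨ (r → (r ∨ q))), u
2. ¬□¬p, u
3. ¬(r → (r ∨ q)), u
4. r, u
5. ¬(r ∨ q), u
6. ¬r, u
7. ¬q, u
Accessibility: uRu
Branch closes: r and ¬r both at u.
All branches of the negation close; one closing branch shown above.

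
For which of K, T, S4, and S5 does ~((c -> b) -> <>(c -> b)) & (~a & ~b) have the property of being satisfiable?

K

T-tableau for the formula:
1. ~((c -> b) -> <>(c -> b)) & (~a & ~b), u
2. ~((c -> b) -> <>(c -> b)), u
3. ~a & ~b, u
4. c -> b, u
5. ~<>(c -> b), u
6. ~a, u
7. ~b, u
8. ~(c -> b), u
9. c, u
10. b, u
Accessibility: uRu
Branch closes: b and ~b both at u.
Every branch closes (one shown): unsatisfiable in T, hence also in S4, S5 (every S4/S5-frame is a T-frame).
K-tableau for the formula:
1. ~((c -> b) -> <>(c -> b)) & (~a & ~b), u
2. ~((c -> b) -> <>(c -> b)), u
3. ~a & ~b, u
4. c -> b, u
5. ~<>(c -> b), u
6. ~a, u
7. ~b, u
8. ~c, u
Complete open branch: satisfiable in K.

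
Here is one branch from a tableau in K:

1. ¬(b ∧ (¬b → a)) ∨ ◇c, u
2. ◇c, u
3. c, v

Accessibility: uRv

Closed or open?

No, open

No atom appears with both signs at the same world.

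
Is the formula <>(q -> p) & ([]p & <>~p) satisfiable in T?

No, unsatisfiable

1. <>(q -> p) & ([]p & <>~p), 0
2. <>(q -> p), 0
3. []p & <>~p, 0
4. []p, 0
5. <>~p, 0
6. p, 0
7. q -> p, 1
8. p, 1
9. ~p, 2
10. p, 2
Accessibility: 0R0, 0R1, 0R2, 1R1, 2R2
Branch closes: p and ~p both at 2.
(One branch shown.) All branches close.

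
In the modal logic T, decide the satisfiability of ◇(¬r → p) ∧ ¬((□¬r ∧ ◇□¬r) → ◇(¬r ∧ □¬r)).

No, unsatisfiable

1. ◇(¬r → p) ∧ ¬((□¬r ∧ ◇□¬r) → ◇(¬r ∧ □¬r)), w0
2. ◇(¬r → p), w0
3. ¬((□¬r ∧ ◇□¬r) → ◇(¬r ∧ □¬r)), w0
4. □¬r ∧ ◇□¬r, w0
5. ¬◇(¬r ∧ □¬r), w0
6. □¬r, w0
7. ◇□¬r, w0
8. ¬(¬r ∧ □¬r), w0
9. ¬r, w0
10. ¬□¬r, w0
11. ¬r → p, w1
12. ¬(¬r ∧ □¬r), w1
13. ¬r, w1
14. p, w1
15. ¬□¬r, w1
16. □¬r, w2
17. ¬(¬r ∧ □¬r), w2
18. ¬r, w2
19. ¬□¬r, w2
20. r, w3
21. ¬(¬r ∧ □¬r), w3
22. ¬r, w3
Accessibility: w0Rw0, w0Rw1, w0Rw2, w0Rw3, w1Rw1, w2Rw2, w3Rw3
Branch closes: r and ¬r both at w3.
(One branch shown.) All branches close.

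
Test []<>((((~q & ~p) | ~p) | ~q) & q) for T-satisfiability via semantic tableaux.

Satisfiable

1. []<>((((~q & ~p) | ~p) | ~q) & q), w0
2. <>((((~q & ~p) | ~p) | ~q) & q), w0
3. (((~q & ~p) | ~p) | ~q) & q, w1
4. ((~q & ~p) | ~p) | ~q, w1
5. q, w1
6. <>((((~q & ~p) | ~p) | ~q) & q), w1
7. (~q & ~p) | ~p, w1
8. ~p, w1
9. (((~q & ~p) | ~p) | ~q) & q, w2
10. ((~q & ~p) | ~p) | ~q, w2
11. q, w2
12. (~q & ~p) | ~p, w2
13. ~p, w2
Accessibility: w0Rw0, w0Rw1, w1Rw1, w1Rw2, w2Rw2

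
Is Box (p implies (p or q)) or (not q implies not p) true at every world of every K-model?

Valid in K

Tableau for the negation not (Box (p implies (p or q)) or (not q implies not p)):
1. not (Box (p implies (p or q)) or (not q implies not p)), 0
2. not Box (p implies (p or q)), 0
3. not (not q implies not p), 0
4. not q, 0
5. p, 0
6. not (p implies (p or q)), 1
7. p, 1
8. not (p or q), 1
9. not p, 1
10. not q, 1
Accessibility: 0R1
Branch closes: p and not p both at 1.
All branches of the negation close; one closing branch shown above.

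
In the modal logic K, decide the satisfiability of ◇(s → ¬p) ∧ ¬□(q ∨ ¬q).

Unsatisfiable (every branch closes)

1. ◇(s → ¬p) ∧ ¬□(q ∨ ¬q), w0
2. ◇(s → ¬p), w0   [∧-rule on 1]
3. ¬□(q ∨ ¬q), w0   [∧-rule on 1]
4. s → ¬p, w1   [◇-rule on 2: fresh world w1, w0Rw1]
5. ¬p, w1   [→-rule on 4 (branches; this branch)]
6. ¬(q ∨ ¬q), w2   [¬□-rule on 3: fresh world w2, w0Rw2]
7. ¬q, w2   [¬∨-rule on 6]
8. q, w2   [¬∨-rule on 6]
Accessibility: w0Rw1, w0Rw2
Branch closes: q and ¬q both at w2.
(One branch shown.) All branches close.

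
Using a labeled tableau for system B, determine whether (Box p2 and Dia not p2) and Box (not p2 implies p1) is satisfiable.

1. (Box p2 and Dia not p2) and Box (not p2 implies p1), u
2. Box p2 and Dia not p2, u   [and-rule on 1]
3. Box (not p2 implies p1), u   [and-rule on 1]
4. Box p2, u   [and-rule on 2]
5. Dia not p2, u   [and-rule on 2]
6. not p2 implies p1, u   [Box-rule on 3 via uRu]
7. p2, u   [Box-rule on 4 via uRu]
8. p1, u   [implies-rule on 6 (branches; this branch)]
9. not p2, v   [Dia-rule on 5: fresh world v, uRv]
10. not p2 implies p1, v   [Box-rule on 3 via uRv]
11. p2, v   [Box-rule on 4 via uRv]
Accessibility: uRu, uRv, vRu, vRv
Branch closes: p2 and not p2 both at v.
Every branch closes; the branch above is one of them.

Unsatisfiable (every branch closes)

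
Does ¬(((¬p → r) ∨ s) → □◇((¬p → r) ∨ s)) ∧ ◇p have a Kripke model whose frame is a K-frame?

1. ¬(((¬p → r) ∨ s) → □◇((¬p → r) ∨ s)) ∧ ◇p, u
2. ¬(((¬p → r) ∨ s) → □◇((¬p → r) ∨ s)), u   [∧-rule on 1]
3. ◇p, u   [∧-rule on 1]
4. (¬p → r) ∨ s, u   [¬→-rule on 2]
5. ¬□◇((¬p → r) ∨ s), u   [¬→-rule on 2]
6. s, u   [∨-rule on 4 (branches; this branch)]
7. p, v   [◇-rule on 3: fresh world v, uRv]
8. ¬◇((¬p → r) ∨ s), w   [¬□-rule on 5: fresh world w, uRw]
Accessibility: uRv, uRw

Yes, satisfiable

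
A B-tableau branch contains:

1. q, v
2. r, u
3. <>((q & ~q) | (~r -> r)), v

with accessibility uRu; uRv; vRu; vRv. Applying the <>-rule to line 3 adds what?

a fresh world w with vRw, and (q & ~q) | (~r -> r) at w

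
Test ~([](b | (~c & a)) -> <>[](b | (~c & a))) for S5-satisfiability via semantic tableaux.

No, unsatisfiable

1. ~([](b | (~c & a)) -> <>[](b | (~c & a))), w0
2. [](b | (~c & a)), w0   [~->-rule on 1]
3. ~<>[](b | (~c & a)), w0   [~->-rule on 1]
4. b | (~c & a), w0   [[]-rule on 2 via w0Rw0]
5. ~[](b | (~c & a)), w0   [~<>-rule on 3 via w0Rw0]
6. ~c & a, w0   [|-rule on 4 (branches; this branch)]
7. ~c, w0   [&-rule on 6]
8. a, w0   [&-rule on 6]
9. ~(b | (~c & a)), w1   [~[]-rule on 5: fresh world w1, w0Rw1]
10. ~b, w1   [~|-rule on 9]
11. ~(~c & a), w1   [~|-rule on 9]
12. b | (~c & a), w1   [[]-rule on 2 via w0Rw1]
13. ~[](b | (~c & a)), w1   [~<>-rule on 3 via w0Rw1]
14. ~a, w1   [~&-rule on 11 (branches; this branch)]
15. ~c & a, w1   [|-rule on 12 (branches; this branch)]
16. ~c, w1   [&-rule on 15]
17. a, w1   [&-rule on 15]
Accessibility: w0Rw0, w0Rw1, w1Rw0, w1Rw1
Branch closes: a and ~a both at w1.
Every branch closes; the branch above is one of them.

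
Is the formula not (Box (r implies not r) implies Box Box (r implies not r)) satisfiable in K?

1. not (Box (r implies not r) implies Box Box (r implies not r)), u
2. Box (r implies not r), u   [neg-implies-rule on 1]
3. not Box Box (r implies not r), u   [neg-implies-rule on 1]
4. not Box (r implies not r), v   [neg-Box-rule on 3: fresh world v, uRv]
5. r implies not r, v   [Box-rule on 2 via uRv]
6. not r, v   [implies-rule on 5 (branches; this branch)]
7. not (r implies not r), w   [neg-Box-rule on 4: fresh world w, vRw]
8. r, w   [neg-implies-rule on 7]
Accessibility: uRv, vRw

Satisfiable (open branch found)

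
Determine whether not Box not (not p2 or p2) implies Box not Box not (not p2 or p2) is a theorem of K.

Tableau for the negation not (not Box not (not p2 or p2) implies Box not Box not (not p2 or p2)):
1. not (not Box not (not p2 or p2) implies Box not Box not (not p2 or p2)), w0
2. not Box not (not p2 or p2), w0
3. not Box not Box not (not p2 or p2), w0
4. not p2 or p2, w1
5. p2, w1
6. Box not (not p2 or p2), w2
Accessibility: w0Rw1, w0Rw2
The negation has an open branch (countermodel exists).

Invalid (countermodel exists)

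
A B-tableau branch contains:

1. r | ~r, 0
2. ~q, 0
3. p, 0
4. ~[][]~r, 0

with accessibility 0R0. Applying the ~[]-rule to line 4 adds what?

a fresh world 1 with 0R1, and ~[]~r at 1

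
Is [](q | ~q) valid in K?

Valid in K

Tableau for the negation ~[](q | ~q):
1. ~[](q | ~q), w0
2. ~(q | ~q), w1
3. ~q, w1
4. q, w1
Accessibility: w0Rw1
Branch closes: q and ~q both at w1.
All branches of the negation close; one closing branch shown above.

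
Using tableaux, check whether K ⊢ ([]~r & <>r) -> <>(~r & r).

Tableau for the negation ~(([]~r & <>r) -> <>(~r & r)):
1. ~(([]~r & <>r) -> <>(~r & r)), u
2. []~r & <>r, u   [~->-rule on 1]
3. ~<>(~r & r), u   [~->-rule on 1]
4. []~r, u   [&-rule on 2]
5. <>r, u   [&-rule on 2]
6. r, v   [<>-rule on 5: fresh world v, uRv]
7. ~(~r & r), v   [~<>-rule on 3 via uRv]
8. ~r, v   [[]-rule on 4 via uRv]
Accessibility: uRv
Branch closes: r and ~r both at v.
Every branch of the negation's tableau closes; the branch above is one of them.

Valid in K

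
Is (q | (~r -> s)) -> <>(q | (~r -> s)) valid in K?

No, not valid

Tableau for the negation ~((q | (~r -> s)) -> <>(q | (~r -> s))):
1. ~((q | (~r -> s)) -> <>(q | (~r -> s))), w0
2. q | (~r -> s), w0
3. ~<>(q | (~r -> s)), w0
4. ~r -> s, w0
5. s, w0
The negation has an open branch (countermodel exists).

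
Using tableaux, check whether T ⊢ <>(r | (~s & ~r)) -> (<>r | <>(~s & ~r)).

Tableau for the negation ~(<>(r | (~s & ~r)) -> (<>r | <>(~s & ~r))):
1. ~(<>(r | (~s & ~r)) -> (<>r | <>(~s & ~r))), 0
2. <>(r | (~s & ~r)), 0
3. ~(<>r | <>(~s & ~r)), 0
4. ~<>r, 0
5. ~<>(~s & ~r), 0
6. ~r, 0
7. ~(~s & ~r), 0
8. s, 0
9. r | (~s & ~r), 1
10. ~r, 1
11. ~(~s & ~r), 1
12. ~s & ~r, 1
13. ~s, 1
14. r, 1
Accessibility: 0R0, 0R1, 1R1
Branch closes: r and ~r both at 1.
All branches of the negation close; one closing branch shown above.

Valid in T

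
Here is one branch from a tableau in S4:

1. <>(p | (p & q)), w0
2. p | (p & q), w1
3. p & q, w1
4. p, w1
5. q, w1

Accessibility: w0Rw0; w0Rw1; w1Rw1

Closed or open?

Open

No atom appears with both signs at the same world.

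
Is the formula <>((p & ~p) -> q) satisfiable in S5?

Yes, satisfiable

1. <>((p & ~p) -> q), 0
2. (p & ~p) -> q, 1
3. q, 1
Accessibility: 0R0, 0R1, 1R0, 1R1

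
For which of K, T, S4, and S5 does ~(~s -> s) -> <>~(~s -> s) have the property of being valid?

K-tableau for the negation ~(~(~s -> s) -> <>~(~s -> s)):
1. ~(~(~s -> s) -> <>~(~s -> s)), u
2. ~(~s -> s), u   [~->-rule on 1]
3. ~<>~(~s -> s), u   [~->-rule on 1]
4. ~s, u   [~->-rule on 2]
Complete open branch: countermodel on a K-frame, so not valid in K.
T-tableau for the negation ~(~(~s -> s) -> <>~(~s -> s)):
1. ~(~(~s -> s) -> <>~(~s -> s)), u
2. ~(~s -> s), u   [~->-rule on 1]
3. ~<>~(~s -> s), u   [~->-rule on 1]
4. ~s, u   [~->-rule on 2]
5. ~s -> s, u   [~<>-rule on 3 via uRu]
6. s, u   [->-rule on 5 (branches; this branch)]
Accessibility: uRu
Branch closes: s and ~s both at u.
Every branch closes (one shown): valid in T, hence also in S4, S5 (every theorem of T is a theorem of S4 and S5).

T, S4, S5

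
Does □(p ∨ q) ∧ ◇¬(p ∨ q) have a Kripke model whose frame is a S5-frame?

1. □(p ∨ q) ∧ ◇¬(p ∨ q), u
2. □(p ∨ q), u
3. ◇¬(p ∨ q), u
4. p ∨ q, u
5. q, u
6. ¬(p ∨ q), v
7. ¬p, v
8. ¬q, v
9. p ∨ q, v
10. q, v
Accessibility: uRu, uRv, vRu, vRv
Branch closes: q and ¬q both at v.
(One branch shown.) All branches close.

Unsatisfiable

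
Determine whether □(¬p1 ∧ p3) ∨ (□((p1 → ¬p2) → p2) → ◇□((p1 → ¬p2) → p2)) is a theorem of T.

Tableau for the negation ¬(□(¬p1 ∧ p3) ∨ (□((p1 → ¬p2) → p2) → ◇□((p1 → ¬p2) → p2))):
1. ¬(□(¬p1 ∧ p3) ∨ (□((p1 → ¬p2) → p2) → ◇□((p1 → ¬p2) → p2))), w0
2. ¬□(¬p1 ∧ p3), w0
3. ¬(□((p1 → ¬p2) → p2) → ◇□((p1 → ¬p2) → p2)), w0
4. □((p1 → ¬p2) → p2), w0
5. ¬◇□((p1 → ¬p2) → p2), w0
6. (p1 → ¬p2) → p2, w0
7. ¬□((p1 → ¬p2) → p2), w0
8. ¬(p1 → ¬p2), w0
9. p1, w0
10. p2, w0
11. ¬(¬p1 ∧ p3), w1
12. (p1 → ¬p2) → p2, w1
13. ¬□((p1 → ¬p2) → p2), w1
14. ¬p3, w1
15. ¬(p1 → ¬p2), w1
16. p1, w1
17. p2, w1
18. ¬((p1 → ¬p2) → p2), w2
19. p1 → ¬p2, w2
20. ¬p2, w2
21. (p1 → ¬p2) → p2, w2
22. ¬□((p1 → ¬p2) → p2), w2
23. ¬(p1 → ¬p2), w2
24. p1, w2
25. p2, w2
Accessibility: w0Rw0, w0Rw1, w0Rw2, w1Rw1, w2Rw2
Branch closes: p2 and ¬p2 both at w2.
Every branch of the negation's tableau closes; the branch above is one of them.

Valid in T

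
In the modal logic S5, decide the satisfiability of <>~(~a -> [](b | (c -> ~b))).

Unsatisfiable (every branch closes)

1. <>~(~a -> [](b | (c -> ~b))), u
2. ~(~a -> [](b | (c -> ~b))), v
3. ~a, v
4. ~[](b | (c -> ~b)), v
5. ~(b | (c -> ~b)), w
6. ~b, w
7. ~(c -> ~b), w
8. c, w
9. b, w
Accessibility: uRu, uRv, uRw, vRu, vRv, vRw, wRu, wRv, wRw
Branch closes: b and ~b both at w.
All branches of the tableau close; one closing branch shown above.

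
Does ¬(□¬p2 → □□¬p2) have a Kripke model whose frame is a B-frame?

1. ¬(□¬p2 → □□¬p2), 0
2. □¬p2, 0
3. ¬□□¬p2, 0
4. ¬p2, 0
5. ¬□¬p2, 1
6. ¬p2, 1
7. p2, 2
Accessibility: 0R0, 0R1, 1R0, 1R1, 1R2, 2R1, 2R2

Yes, satisfiable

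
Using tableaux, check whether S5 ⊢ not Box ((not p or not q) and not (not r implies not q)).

Not valid

Tableau for the negation Box ((not p or not q) and not (not r implies not q)):
1. Box ((not p or not q) and not (not r implies not q)), 0
2. (not p or not q) and not (not r implies not q), 0
3. not p or not q, 0
4. not (not r implies not q), 0
5. not r, 0
6. q, 0
7. not p, 0
Accessibility: 0R0
The negation has an open branch (countermodel exists).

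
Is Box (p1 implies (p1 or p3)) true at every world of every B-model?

Tableau for the negation not Box (p1 implies (p1 or p3)):
1. not Box (p1 implies (p1 or p3)), w0
2. not (p1 implies (p1 or p3)), w1   [neg-Box-rule on 1: fresh world w1, w0Rw1]
3. p1, w1   [neg-implies-rule on 2]
4. not (p1 or p3), w1   [neg-implies-rule on 2]
5. not p1, w1   [neg-or-rule on 4]
6. not p3, w1   [neg-or-rule on 4]
Accessibility: w0Rw0, w0Rw1, w1Rw0, w1Rw1
Branch closes: p1 and not p1 both at w1.
All branches of the negation close; one closing branch shown above.

Yes, valid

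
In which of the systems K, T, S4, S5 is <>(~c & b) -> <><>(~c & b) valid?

K-tableau for the negation ~(<>(~c & b) -> <><>(~c & b)):
1. ~(<>(~c & b) -> <><>(~c & b)), u
2. <>(~c & b), u
3. ~<><>(~c & b), u
4. ~c & b, v
5. ~c, v
6. b, v
7. ~<>(~c & b), v
Accessibility: uRv
Complete open branch: countermodel on a K-frame, so not valid in K.
T-tableau for the negation ~(<>(~c & b) -> <><>(~c & b)):
1. ~(<>(~c & b) -> <><>(~c & b)), u
2. <>(~c & b), u
3. ~<><>(~c & b), u
4. ~<>(~c & b), u
5. ~(~c & b), u
6. ~b, u
7. ~c & b, v
8. ~c, v
9. b, v
10. ~<>(~c & b), v
11. ~(~c & b), v
12. ~b, v
Accessibility: uRu, uRv, vRv
Branch closes: b and ~b both at v.
Every branch closes (one shown): valid in T, hence also in S4, S5 (every theorem of T is a theorem of S4 and S5).

T, S4, S5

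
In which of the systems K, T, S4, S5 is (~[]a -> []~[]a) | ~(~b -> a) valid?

S4-tableau for the negation ~((~[]a -> []~[]a) | ~(~b -> a)):
1. ~((~[]a -> []~[]a) | ~(~b -> a)), 0
2. ~(~[]a -> []~[]a), 0
3. ~b -> a, 0
4. ~[]a, 0
5. ~[]~[]a, 0
6. a, 0
7. ~a, 1
8. []a, 2
9. a, 2
Accessibility: 0R0, 0R1, 0R2, 1R1, 2R2
Complete open branch: countermodel on an S4-frame, so not valid in S4, nor in K, T (the same frame is also a K-frame and a T-frame).
S5-tableau for the negation ~((~[]a -> []~[]a) | ~(~b -> a)):
1. ~((~[]a -> []~[]a) | ~(~b -> a)), 0
2. ~(~[]a -> []~[]a), 0
3. ~b -> a, 0
4. ~[]a, 0
5. ~[]~[]a, 0
6. b, 0
7. ~a, 1
8. []a, 2
9. a, 0
10. a, 1
Accessibility: 0R0, 0R1, 0R2, 1R0, 1R1, 1R2, 2R0, 2R1, 2R2
Branch closes: a and ~a both at 1.
Every branch closes (one shown): valid in S5.

S5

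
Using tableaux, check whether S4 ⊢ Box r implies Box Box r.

Tableau for the negation not (Box r implies Box Box r):
1. not (Box r implies Box Box r), 0
2. Box r, 0
3. not Box Box r, 0
4. r, 0
5. not Box r, 1
6. r, 1
7. not r, 2
8. r, 2
Accessibility: 0R0, 0R1, 0R2, 1R1, 1R2, 2R2
Branch closes: r and not r both at 2.
All branches of the negation close; one closing branch shown above.

Valid in S4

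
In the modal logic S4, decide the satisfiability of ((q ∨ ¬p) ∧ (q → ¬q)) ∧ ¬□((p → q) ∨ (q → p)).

Unsatisfiable (every branch closes)

1. ((q ∨ ¬p) ∧ (q → ¬q)) ∧ ¬□((p → q) ∨ (q → p)), w0
2. (q ∨ ¬p) ∧ (q → ¬q), w0
3. ¬□((p → q) ∨ (q → p)), w0
4. q ∨ ¬p, w0
5. q → ¬q, w0
6. ¬p, w0
7. ¬q, w0
8. ¬((p → q) ∨ (q → p)), w1
9. ¬(p → q), w1
10. ¬(q → p), w1
11. p, w1
12. ¬q, w1
13. q, w1
14. ¬p, w1
Accessibility: w0Rw0, w0Rw1, w1Rw1
Branch closes: q and ¬q both at w1.
Every branch closes; the branch above is one of them.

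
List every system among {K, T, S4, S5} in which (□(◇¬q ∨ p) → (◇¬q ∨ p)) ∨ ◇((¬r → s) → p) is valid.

T-tableau for the negation ¬((□(◇¬q ∨ p) → (◇¬q ∨ p)) ∨ ◇((¬r → s) → p)):
1. ¬((□(◇¬q ∨ p) → (◇¬q ∨ p)) ∨ ◇((¬r → s) → p)), 0
2. ¬(□(◇¬q ∨ p) → (◇¬q ∨ p)), 0
3. ¬◇((¬r → s) → p), 0
4. □(◇¬q ∨ p), 0
5. ¬(◇¬q ∨ p), 0
6. ¬◇¬q, 0
7. ¬p, 0
8. ¬((¬r → s) → p), 0
9. ¬r → s, 0
10. ◇¬q ∨ p, 0
11. q, 0
12. s, 0
13. ◇¬q, 0
14. ¬q, 1
15. ¬((¬r → s) → p), 1
16. ¬r → s, 1
17. ¬p, 1
18. ◇¬q ∨ p, 1
19. q, 1
Accessibility: 0R0, 0R1, 1R1
Branch closes: q and ¬q both at 1.
Every branch closes (one shown): valid in T, hence also in S4, S5 (every theorem of T is a theorem of S4 and S5).
K-tableau for the negation ¬((□(◇¬q ∨ p) → (◇¬q ∨ p)) ∨ ◇((¬r → s) → p)):
1. ¬((□(◇¬q ∨ p) → (◇¬q ∨ p)) ∨ ◇((¬r → s) → p)), 0
2. ¬(□(◇¬q ∨ p) → (◇¬q ∨ p)), 0
3. ¬◇((¬r → s) → p), 0
4. □(◇¬q ∨ p), 0
5. ¬(◇¬q ∨ p), 0
6. ¬◇¬q, 0
7. ¬p, 0
Complete open branch: countermodel on a K-frame, so not valid in K.

T, S4, S5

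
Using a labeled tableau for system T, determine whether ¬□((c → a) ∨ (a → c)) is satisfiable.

Unsatisfiable (every branch closes)

1. ¬□((c → a) ∨ (a → c)), u
2. ¬((c → a) ∨ (a → c)), v
3. ¬(c → a), v
4. ¬(a → c), v
5. c, v
6. ¬a, v
7. a, v
8. ¬c, v
Accessibility: uRu, uRv, vRv
Branch closes: a and ¬a both at v.
(One branch shown.) All branches close.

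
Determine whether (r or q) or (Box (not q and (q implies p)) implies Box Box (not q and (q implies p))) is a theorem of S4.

Tableau for the negation not ((r or q) or (Box (not q and (q implies p)) implies Box Box (not q and (q implies p)))):
1. not ((r or q) or (Box (not q and (q implies p)) implies Box Box (not q and (q implies p)))), w0
2. not (r or q), w0
3. not (Box (not q and (q implies p)) implies Box Box (not q and (q implies p))), w0
4. not r, w0
5. not q, w0
6. Box (not q and (q implies p)), w0
7. not Box Box (not q and (q implies p)), w0
8. not q and (q implies p), w0
9. q implies p, w0
10. p, w0
11. not Box (not q and (q implies p)), w1
12. not q and (q implies p), w1
13. not q, w1
14. q implies p, w1
15. p, w1
16. not (not q and (q implies p)), w2
17. not q and (q implies p), w2
18. not q, w2
19. q implies p, w2
20. not (q implies p), w2
21. q, w2
22. not p, w2
Accessibility: w0Rw0, w0Rw1, w0Rw2, w1Rw1, w1Rw2, w2Rw2
Branch closes: q and not q both at w2.
Every branch of the negation's tableau closes; the branch above is one of them.

Yes, valid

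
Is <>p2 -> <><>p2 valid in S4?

Tableau for the negation ~(<>p2 -> <><>p2):
1. ~(<>p2 -> <><>p2), 0
2. <>p2, 0   [~->-rule on 1]
3. ~<><>p2, 0   [~->-rule on 1]
4. ~<>p2, 0   [~<>-rule on 3 via 0R0]
5. ~p2, 0   [~<>-rule on 4 via 0R0]
6. p2, 1   [<>-rule on 2: fresh world 1, 0R1]
7. ~<>p2, 1   [~<>-rule on 3 via 0R1]
8. ~p2, 1   [~<>-rule on 4 via 0R1]
Accessibility: 0R0, 0R1, 1R1
Branch closes: p2 and ~p2 both at 1.
Every branch of the negation's tableau closes; the branch above is one of them.

Yes, valid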